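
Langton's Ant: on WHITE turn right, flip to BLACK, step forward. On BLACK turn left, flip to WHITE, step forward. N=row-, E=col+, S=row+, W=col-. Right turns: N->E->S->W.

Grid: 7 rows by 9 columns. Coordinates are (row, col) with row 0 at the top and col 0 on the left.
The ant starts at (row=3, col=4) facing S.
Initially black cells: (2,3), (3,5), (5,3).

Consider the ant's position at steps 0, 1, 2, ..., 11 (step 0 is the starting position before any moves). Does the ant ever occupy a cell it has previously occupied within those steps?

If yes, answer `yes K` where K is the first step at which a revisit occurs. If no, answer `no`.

Answer: yes 6

Derivation:
Step 1: on WHITE (3,4): turn R to W, flip to black, move to (3,3). |black|=4 — new cell
Step 2: on WHITE (3,3): turn R to N, flip to black, move to (2,3). |black|=5 — new cell
Step 3: on BLACK (2,3): turn L to W, flip to white, move to (2,2). |black|=4 — new cell
Step 4: on WHITE (2,2): turn R to N, flip to black, move to (1,2). |black|=5 — new cell
Step 5: on WHITE (1,2): turn R to E, flip to black, move to (1,3). |black|=6 — new cell
Step 6: on WHITE (1,3): turn R to S, flip to black, move to (2,3). |black|=7 — REVISIT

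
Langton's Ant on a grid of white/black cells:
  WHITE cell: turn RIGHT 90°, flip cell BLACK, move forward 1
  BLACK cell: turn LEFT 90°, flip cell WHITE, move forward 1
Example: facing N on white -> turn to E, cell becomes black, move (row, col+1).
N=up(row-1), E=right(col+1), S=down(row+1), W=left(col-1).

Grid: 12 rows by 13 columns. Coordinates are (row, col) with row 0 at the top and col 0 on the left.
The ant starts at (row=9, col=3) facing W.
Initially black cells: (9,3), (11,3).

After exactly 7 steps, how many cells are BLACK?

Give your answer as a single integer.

Answer: 5

Derivation:
Step 1: on BLACK (9,3): turn L to S, flip to white, move to (10,3). |black|=1
Step 2: on WHITE (10,3): turn R to W, flip to black, move to (10,2). |black|=2
Step 3: on WHITE (10,2): turn R to N, flip to black, move to (9,2). |black|=3
Step 4: on WHITE (9,2): turn R to E, flip to black, move to (9,3). |black|=4
Step 5: on WHITE (9,3): turn R to S, flip to black, move to (10,3). |black|=5
Step 6: on BLACK (10,3): turn L to E, flip to white, move to (10,4). |black|=4
Step 7: on WHITE (10,4): turn R to S, flip to black, move to (11,4). |black|=5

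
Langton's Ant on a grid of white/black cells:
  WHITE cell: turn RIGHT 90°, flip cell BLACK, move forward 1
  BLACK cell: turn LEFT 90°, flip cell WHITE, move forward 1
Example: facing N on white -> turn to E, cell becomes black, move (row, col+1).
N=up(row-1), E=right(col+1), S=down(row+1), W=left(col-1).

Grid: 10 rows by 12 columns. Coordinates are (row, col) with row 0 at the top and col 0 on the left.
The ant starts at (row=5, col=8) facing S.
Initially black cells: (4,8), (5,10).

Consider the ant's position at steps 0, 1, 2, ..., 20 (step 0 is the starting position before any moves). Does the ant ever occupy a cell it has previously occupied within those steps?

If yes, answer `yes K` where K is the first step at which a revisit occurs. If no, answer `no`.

Answer: yes 7

Derivation:
Step 1: on WHITE (5,8): turn R to W, flip to black, move to (5,7). |black|=3 — new cell
Step 2: on WHITE (5,7): turn R to N, flip to black, move to (4,7). |black|=4 — new cell
Step 3: on WHITE (4,7): turn R to E, flip to black, move to (4,8). |black|=5 — new cell
Step 4: on BLACK (4,8): turn L to N, flip to white, move to (3,8). |black|=4 — new cell
Step 5: on WHITE (3,8): turn R to E, flip to black, move to (3,9). |black|=5 — new cell
Step 6: on WHITE (3,9): turn R to S, flip to black, move to (4,9). |black|=6 — new cell
Step 7: on WHITE (4,9): turn R to W, flip to black, move to (4,8). |black|=7 — REVISIT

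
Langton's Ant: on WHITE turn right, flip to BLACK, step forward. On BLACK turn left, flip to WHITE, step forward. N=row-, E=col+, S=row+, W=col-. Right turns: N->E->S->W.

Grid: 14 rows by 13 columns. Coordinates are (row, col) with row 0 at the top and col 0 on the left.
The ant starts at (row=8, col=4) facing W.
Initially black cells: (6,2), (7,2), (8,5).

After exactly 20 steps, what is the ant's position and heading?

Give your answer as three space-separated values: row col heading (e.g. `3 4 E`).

Step 1: on WHITE (8,4): turn R to N, flip to black, move to (7,4). |black|=4
Step 2: on WHITE (7,4): turn R to E, flip to black, move to (7,5). |black|=5
Step 3: on WHITE (7,5): turn R to S, flip to black, move to (8,5). |black|=6
Step 4: on BLACK (8,5): turn L to E, flip to white, move to (8,6). |black|=5
Step 5: on WHITE (8,6): turn R to S, flip to black, move to (9,6). |black|=6
Step 6: on WHITE (9,6): turn R to W, flip to black, move to (9,5). |black|=7
Step 7: on WHITE (9,5): turn R to N, flip to black, move to (8,5). |black|=8
Step 8: on WHITE (8,5): turn R to E, flip to black, move to (8,6). |black|=9
Step 9: on BLACK (8,6): turn L to N, flip to white, move to (7,6). |black|=8
Step 10: on WHITE (7,6): turn R to E, flip to black, move to (7,7). |black|=9
Step 11: on WHITE (7,7): turn R to S, flip to black, move to (8,7). |black|=10
Step 12: on WHITE (8,7): turn R to W, flip to black, move to (8,6). |black|=11
Step 13: on WHITE (8,6): turn R to N, flip to black, move to (7,6). |black|=12
Step 14: on BLACK (7,6): turn L to W, flip to white, move to (7,5). |black|=11
Step 15: on BLACK (7,5): turn L to S, flip to white, move to (8,5). |black|=10
Step 16: on BLACK (8,5): turn L to E, flip to white, move to (8,6). |black|=9
Step 17: on BLACK (8,6): turn L to N, flip to white, move to (7,6). |black|=8
Step 18: on WHITE (7,6): turn R to E, flip to black, move to (7,7). |black|=9
Step 19: on BLACK (7,7): turn L to N, flip to white, move to (6,7). |black|=8
Step 20: on WHITE (6,7): turn R to E, flip to black, move to (6,8). |black|=9

Answer: 6 8 E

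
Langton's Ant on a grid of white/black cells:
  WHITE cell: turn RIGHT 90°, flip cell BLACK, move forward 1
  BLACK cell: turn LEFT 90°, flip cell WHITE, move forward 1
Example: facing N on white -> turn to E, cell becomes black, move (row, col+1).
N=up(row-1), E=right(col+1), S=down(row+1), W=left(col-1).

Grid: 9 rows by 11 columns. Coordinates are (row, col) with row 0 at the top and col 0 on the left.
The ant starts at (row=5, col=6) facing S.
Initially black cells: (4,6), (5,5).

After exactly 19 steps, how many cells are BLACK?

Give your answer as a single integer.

Step 1: on WHITE (5,6): turn R to W, flip to black, move to (5,5). |black|=3
Step 2: on BLACK (5,5): turn L to S, flip to white, move to (6,5). |black|=2
Step 3: on WHITE (6,5): turn R to W, flip to black, move to (6,4). |black|=3
Step 4: on WHITE (6,4): turn R to N, flip to black, move to (5,4). |black|=4
Step 5: on WHITE (5,4): turn R to E, flip to black, move to (5,5). |black|=5
Step 6: on WHITE (5,5): turn R to S, flip to black, move to (6,5). |black|=6
Step 7: on BLACK (6,5): turn L to E, flip to white, move to (6,6). |black|=5
Step 8: on WHITE (6,6): turn R to S, flip to black, move to (7,6). |black|=6
Step 9: on WHITE (7,6): turn R to W, flip to black, move to (7,5). |black|=7
Step 10: on WHITE (7,5): turn R to N, flip to black, move to (6,5). |black|=8
Step 11: on WHITE (6,5): turn R to E, flip to black, move to (6,6). |black|=9
Step 12: on BLACK (6,6): turn L to N, flip to white, move to (5,6). |black|=8
Step 13: on BLACK (5,6): turn L to W, flip to white, move to (5,5). |black|=7
Step 14: on BLACK (5,5): turn L to S, flip to white, move to (6,5). |black|=6
Step 15: on BLACK (6,5): turn L to E, flip to white, move to (6,6). |black|=5
Step 16: on WHITE (6,6): turn R to S, flip to black, move to (7,6). |black|=6
Step 17: on BLACK (7,6): turn L to E, flip to white, move to (7,7). |black|=5
Step 18: on WHITE (7,7): turn R to S, flip to black, move to (8,7). |black|=6
Step 19: on WHITE (8,7): turn R to W, flip to black, move to (8,6). |black|=7

Answer: 7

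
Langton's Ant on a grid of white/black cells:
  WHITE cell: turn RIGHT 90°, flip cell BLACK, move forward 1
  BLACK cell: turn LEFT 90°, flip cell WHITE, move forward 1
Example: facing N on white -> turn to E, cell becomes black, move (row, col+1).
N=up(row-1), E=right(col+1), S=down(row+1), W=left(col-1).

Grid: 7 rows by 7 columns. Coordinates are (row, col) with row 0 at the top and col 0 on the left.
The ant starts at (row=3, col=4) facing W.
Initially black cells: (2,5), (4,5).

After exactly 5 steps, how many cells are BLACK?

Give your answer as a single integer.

Step 1: on WHITE (3,4): turn R to N, flip to black, move to (2,4). |black|=3
Step 2: on WHITE (2,4): turn R to E, flip to black, move to (2,5). |black|=4
Step 3: on BLACK (2,5): turn L to N, flip to white, move to (1,5). |black|=3
Step 4: on WHITE (1,5): turn R to E, flip to black, move to (1,6). |black|=4
Step 5: on WHITE (1,6): turn R to S, flip to black, move to (2,6). |black|=5

Answer: 5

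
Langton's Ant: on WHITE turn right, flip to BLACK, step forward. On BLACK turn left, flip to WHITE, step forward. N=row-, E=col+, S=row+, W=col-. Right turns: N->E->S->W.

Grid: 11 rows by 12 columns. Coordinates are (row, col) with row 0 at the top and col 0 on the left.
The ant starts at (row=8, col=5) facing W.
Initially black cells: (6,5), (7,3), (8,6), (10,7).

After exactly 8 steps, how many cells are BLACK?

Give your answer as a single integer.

Step 1: on WHITE (8,5): turn R to N, flip to black, move to (7,5). |black|=5
Step 2: on WHITE (7,5): turn R to E, flip to black, move to (7,6). |black|=6
Step 3: on WHITE (7,6): turn R to S, flip to black, move to (8,6). |black|=7
Step 4: on BLACK (8,6): turn L to E, flip to white, move to (8,7). |black|=6
Step 5: on WHITE (8,7): turn R to S, flip to black, move to (9,7). |black|=7
Step 6: on WHITE (9,7): turn R to W, flip to black, move to (9,6). |black|=8
Step 7: on WHITE (9,6): turn R to N, flip to black, move to (8,6). |black|=9
Step 8: on WHITE (8,6): turn R to E, flip to black, move to (8,7). |black|=10

Answer: 10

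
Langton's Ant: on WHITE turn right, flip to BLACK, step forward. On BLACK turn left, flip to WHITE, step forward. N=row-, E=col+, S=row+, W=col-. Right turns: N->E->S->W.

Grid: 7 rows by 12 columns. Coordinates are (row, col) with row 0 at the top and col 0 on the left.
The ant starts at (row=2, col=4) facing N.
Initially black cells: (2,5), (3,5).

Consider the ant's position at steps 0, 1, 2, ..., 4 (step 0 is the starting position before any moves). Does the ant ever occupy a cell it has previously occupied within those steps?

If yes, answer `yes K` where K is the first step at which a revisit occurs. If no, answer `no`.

Step 1: on WHITE (2,4): turn R to E, flip to black, move to (2,5). |black|=3 — new cell
Step 2: on BLACK (2,5): turn L to N, flip to white, move to (1,5). |black|=2 — new cell
Step 3: on WHITE (1,5): turn R to E, flip to black, move to (1,6). |black|=3 — new cell
Step 4: on WHITE (1,6): turn R to S, flip to black, move to (2,6). |black|=4 — new cell
No revisit within 4 steps.

Answer: no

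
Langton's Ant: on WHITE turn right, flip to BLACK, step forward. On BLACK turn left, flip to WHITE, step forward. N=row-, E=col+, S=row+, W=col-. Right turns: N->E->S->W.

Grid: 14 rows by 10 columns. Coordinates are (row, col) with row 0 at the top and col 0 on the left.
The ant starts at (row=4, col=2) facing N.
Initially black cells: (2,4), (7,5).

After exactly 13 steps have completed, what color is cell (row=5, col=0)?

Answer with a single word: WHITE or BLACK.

Answer: BLACK

Derivation:
Step 1: on WHITE (4,2): turn R to E, flip to black, move to (4,3). |black|=3
Step 2: on WHITE (4,3): turn R to S, flip to black, move to (5,3). |black|=4
Step 3: on WHITE (5,3): turn R to W, flip to black, move to (5,2). |black|=5
Step 4: on WHITE (5,2): turn R to N, flip to black, move to (4,2). |black|=6
Step 5: on BLACK (4,2): turn L to W, flip to white, move to (4,1). |black|=5
Step 6: on WHITE (4,1): turn R to N, flip to black, move to (3,1). |black|=6
Step 7: on WHITE (3,1): turn R to E, flip to black, move to (3,2). |black|=7
Step 8: on WHITE (3,2): turn R to S, flip to black, move to (4,2). |black|=8
Step 9: on WHITE (4,2): turn R to W, flip to black, move to (4,1). |black|=9
Step 10: on BLACK (4,1): turn L to S, flip to white, move to (5,1). |black|=8
Step 11: on WHITE (5,1): turn R to W, flip to black, move to (5,0). |black|=9
Step 12: on WHITE (5,0): turn R to N, flip to black, move to (4,0). |black|=10
Step 13: on WHITE (4,0): turn R to E, flip to black, move to (4,1). |black|=11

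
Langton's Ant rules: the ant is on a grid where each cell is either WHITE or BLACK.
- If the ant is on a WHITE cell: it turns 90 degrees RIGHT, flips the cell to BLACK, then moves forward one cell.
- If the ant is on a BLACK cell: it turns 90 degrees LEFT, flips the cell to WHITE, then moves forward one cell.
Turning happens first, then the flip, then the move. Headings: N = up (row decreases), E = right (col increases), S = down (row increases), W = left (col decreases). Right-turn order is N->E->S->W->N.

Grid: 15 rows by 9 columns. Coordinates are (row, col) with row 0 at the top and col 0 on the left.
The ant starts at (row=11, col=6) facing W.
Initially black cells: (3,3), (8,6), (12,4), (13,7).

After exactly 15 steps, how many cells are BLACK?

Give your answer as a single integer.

Step 1: on WHITE (11,6): turn R to N, flip to black, move to (10,6). |black|=5
Step 2: on WHITE (10,6): turn R to E, flip to black, move to (10,7). |black|=6
Step 3: on WHITE (10,7): turn R to S, flip to black, move to (11,7). |black|=7
Step 4: on WHITE (11,7): turn R to W, flip to black, move to (11,6). |black|=8
Step 5: on BLACK (11,6): turn L to S, flip to white, move to (12,6). |black|=7
Step 6: on WHITE (12,6): turn R to W, flip to black, move to (12,5). |black|=8
Step 7: on WHITE (12,5): turn R to N, flip to black, move to (11,5). |black|=9
Step 8: on WHITE (11,5): turn R to E, flip to black, move to (11,6). |black|=10
Step 9: on WHITE (11,6): turn R to S, flip to black, move to (12,6). |black|=11
Step 10: on BLACK (12,6): turn L to E, flip to white, move to (12,7). |black|=10
Step 11: on WHITE (12,7): turn R to S, flip to black, move to (13,7). |black|=11
Step 12: on BLACK (13,7): turn L to E, flip to white, move to (13,8). |black|=10
Step 13: on WHITE (13,8): turn R to S, flip to black, move to (14,8). |black|=11
Step 14: on WHITE (14,8): turn R to W, flip to black, move to (14,7). |black|=12
Step 15: on WHITE (14,7): turn R to N, flip to black, move to (13,7). |black|=13

Answer: 13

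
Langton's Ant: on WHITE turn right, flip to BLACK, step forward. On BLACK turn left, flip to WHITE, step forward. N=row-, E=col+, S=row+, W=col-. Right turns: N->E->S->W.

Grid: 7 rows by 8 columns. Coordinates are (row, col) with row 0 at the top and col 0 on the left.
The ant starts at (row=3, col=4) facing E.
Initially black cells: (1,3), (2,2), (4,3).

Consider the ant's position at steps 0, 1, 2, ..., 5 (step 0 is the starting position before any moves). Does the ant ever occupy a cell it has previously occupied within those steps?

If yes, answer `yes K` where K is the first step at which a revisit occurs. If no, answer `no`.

Answer: no

Derivation:
Step 1: on WHITE (3,4): turn R to S, flip to black, move to (4,4). |black|=4 — new cell
Step 2: on WHITE (4,4): turn R to W, flip to black, move to (4,3). |black|=5 — new cell
Step 3: on BLACK (4,3): turn L to S, flip to white, move to (5,3). |black|=4 — new cell
Step 4: on WHITE (5,3): turn R to W, flip to black, move to (5,2). |black|=5 — new cell
Step 5: on WHITE (5,2): turn R to N, flip to black, move to (4,2). |black|=6 — new cell
No revisit within 5 steps.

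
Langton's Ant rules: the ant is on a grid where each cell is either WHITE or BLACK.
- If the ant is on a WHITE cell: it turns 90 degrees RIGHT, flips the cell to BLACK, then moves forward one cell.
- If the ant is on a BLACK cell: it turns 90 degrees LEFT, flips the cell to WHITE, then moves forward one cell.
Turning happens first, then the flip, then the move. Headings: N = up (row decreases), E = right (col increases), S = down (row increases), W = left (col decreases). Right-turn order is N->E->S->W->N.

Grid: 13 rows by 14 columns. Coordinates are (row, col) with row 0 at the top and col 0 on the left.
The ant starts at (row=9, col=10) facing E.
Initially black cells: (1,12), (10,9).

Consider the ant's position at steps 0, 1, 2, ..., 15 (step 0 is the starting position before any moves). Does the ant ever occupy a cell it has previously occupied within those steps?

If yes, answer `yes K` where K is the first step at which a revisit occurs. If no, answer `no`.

Step 1: on WHITE (9,10): turn R to S, flip to black, move to (10,10). |black|=3 — new cell
Step 2: on WHITE (10,10): turn R to W, flip to black, move to (10,9). |black|=4 — new cell
Step 3: on BLACK (10,9): turn L to S, flip to white, move to (11,9). |black|=3 — new cell
Step 4: on WHITE (11,9): turn R to W, flip to black, move to (11,8). |black|=4 — new cell
Step 5: on WHITE (11,8): turn R to N, flip to black, move to (10,8). |black|=5 — new cell
Step 6: on WHITE (10,8): turn R to E, flip to black, move to (10,9). |black|=6 — REVISIT

Answer: yes 6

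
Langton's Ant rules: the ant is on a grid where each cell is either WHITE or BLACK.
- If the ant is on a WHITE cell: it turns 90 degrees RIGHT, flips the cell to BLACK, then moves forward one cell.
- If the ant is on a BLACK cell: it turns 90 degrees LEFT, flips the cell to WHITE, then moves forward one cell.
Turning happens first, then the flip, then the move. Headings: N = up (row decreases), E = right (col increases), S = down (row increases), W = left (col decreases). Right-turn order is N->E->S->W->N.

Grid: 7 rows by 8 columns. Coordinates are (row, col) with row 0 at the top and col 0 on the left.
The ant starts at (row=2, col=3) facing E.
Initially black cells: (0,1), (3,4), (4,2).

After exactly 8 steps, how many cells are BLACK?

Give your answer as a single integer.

Answer: 9

Derivation:
Step 1: on WHITE (2,3): turn R to S, flip to black, move to (3,3). |black|=4
Step 2: on WHITE (3,3): turn R to W, flip to black, move to (3,2). |black|=5
Step 3: on WHITE (3,2): turn R to N, flip to black, move to (2,2). |black|=6
Step 4: on WHITE (2,2): turn R to E, flip to black, move to (2,3). |black|=7
Step 5: on BLACK (2,3): turn L to N, flip to white, move to (1,3). |black|=6
Step 6: on WHITE (1,3): turn R to E, flip to black, move to (1,4). |black|=7
Step 7: on WHITE (1,4): turn R to S, flip to black, move to (2,4). |black|=8
Step 8: on WHITE (2,4): turn R to W, flip to black, move to (2,3). |black|=9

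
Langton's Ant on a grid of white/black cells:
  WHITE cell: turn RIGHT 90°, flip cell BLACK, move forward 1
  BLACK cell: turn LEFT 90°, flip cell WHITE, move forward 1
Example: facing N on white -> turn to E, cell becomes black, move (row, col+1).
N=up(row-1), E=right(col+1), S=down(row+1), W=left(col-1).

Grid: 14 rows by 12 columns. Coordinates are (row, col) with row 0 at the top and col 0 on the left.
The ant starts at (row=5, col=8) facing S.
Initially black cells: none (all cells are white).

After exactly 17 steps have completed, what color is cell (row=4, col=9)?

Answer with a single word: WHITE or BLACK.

Step 1: on WHITE (5,8): turn R to W, flip to black, move to (5,7). |black|=1
Step 2: on WHITE (5,7): turn R to N, flip to black, move to (4,7). |black|=2
Step 3: on WHITE (4,7): turn R to E, flip to black, move to (4,8). |black|=3
Step 4: on WHITE (4,8): turn R to S, flip to black, move to (5,8). |black|=4
Step 5: on BLACK (5,8): turn L to E, flip to white, move to (5,9). |black|=3
Step 6: on WHITE (5,9): turn R to S, flip to black, move to (6,9). |black|=4
Step 7: on WHITE (6,9): turn R to W, flip to black, move to (6,8). |black|=5
Step 8: on WHITE (6,8): turn R to N, flip to black, move to (5,8). |black|=6
Step 9: on WHITE (5,8): turn R to E, flip to black, move to (5,9). |black|=7
Step 10: on BLACK (5,9): turn L to N, flip to white, move to (4,9). |black|=6
Step 11: on WHITE (4,9): turn R to E, flip to black, move to (4,10). |black|=7
Step 12: on WHITE (4,10): turn R to S, flip to black, move to (5,10). |black|=8
Step 13: on WHITE (5,10): turn R to W, flip to black, move to (5,9). |black|=9
Step 14: on WHITE (5,9): turn R to N, flip to black, move to (4,9). |black|=10
Step 15: on BLACK (4,9): turn L to W, flip to white, move to (4,8). |black|=9
Step 16: on BLACK (4,8): turn L to S, flip to white, move to (5,8). |black|=8
Step 17: on BLACK (5,8): turn L to E, flip to white, move to (5,9). |black|=7

Answer: WHITE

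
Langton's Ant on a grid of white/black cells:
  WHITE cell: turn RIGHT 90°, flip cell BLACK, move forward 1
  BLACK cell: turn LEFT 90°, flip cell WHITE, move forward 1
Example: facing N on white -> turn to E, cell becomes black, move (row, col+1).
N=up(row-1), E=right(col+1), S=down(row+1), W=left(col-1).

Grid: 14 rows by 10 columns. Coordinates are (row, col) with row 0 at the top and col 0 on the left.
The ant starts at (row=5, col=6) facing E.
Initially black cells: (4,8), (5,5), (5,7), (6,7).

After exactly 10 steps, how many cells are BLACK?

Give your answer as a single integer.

Answer: 10

Derivation:
Step 1: on WHITE (5,6): turn R to S, flip to black, move to (6,6). |black|=5
Step 2: on WHITE (6,6): turn R to W, flip to black, move to (6,5). |black|=6
Step 3: on WHITE (6,5): turn R to N, flip to black, move to (5,5). |black|=7
Step 4: on BLACK (5,5): turn L to W, flip to white, move to (5,4). |black|=6
Step 5: on WHITE (5,4): turn R to N, flip to black, move to (4,4). |black|=7
Step 6: on WHITE (4,4): turn R to E, flip to black, move to (4,5). |black|=8
Step 7: on WHITE (4,5): turn R to S, flip to black, move to (5,5). |black|=9
Step 8: on WHITE (5,5): turn R to W, flip to black, move to (5,4). |black|=10
Step 9: on BLACK (5,4): turn L to S, flip to white, move to (6,4). |black|=9
Step 10: on WHITE (6,4): turn R to W, flip to black, move to (6,3). |black|=10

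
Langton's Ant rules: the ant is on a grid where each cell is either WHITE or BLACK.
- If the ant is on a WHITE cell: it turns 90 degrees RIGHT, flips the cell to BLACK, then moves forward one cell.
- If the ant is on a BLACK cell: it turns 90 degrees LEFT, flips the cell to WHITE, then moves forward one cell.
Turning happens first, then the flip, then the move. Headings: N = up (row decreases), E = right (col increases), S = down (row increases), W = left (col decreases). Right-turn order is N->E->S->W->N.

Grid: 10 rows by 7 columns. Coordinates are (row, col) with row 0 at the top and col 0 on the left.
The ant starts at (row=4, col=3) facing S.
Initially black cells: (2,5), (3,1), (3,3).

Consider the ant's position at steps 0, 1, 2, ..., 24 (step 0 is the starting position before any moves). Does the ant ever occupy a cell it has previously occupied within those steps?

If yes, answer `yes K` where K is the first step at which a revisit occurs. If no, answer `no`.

Answer: yes 7

Derivation:
Step 1: on WHITE (4,3): turn R to W, flip to black, move to (4,2). |black|=4 — new cell
Step 2: on WHITE (4,2): turn R to N, flip to black, move to (3,2). |black|=5 — new cell
Step 3: on WHITE (3,2): turn R to E, flip to black, move to (3,3). |black|=6 — new cell
Step 4: on BLACK (3,3): turn L to N, flip to white, move to (2,3). |black|=5 — new cell
Step 5: on WHITE (2,3): turn R to E, flip to black, move to (2,4). |black|=6 — new cell
Step 6: on WHITE (2,4): turn R to S, flip to black, move to (3,4). |black|=7 — new cell
Step 7: on WHITE (3,4): turn R to W, flip to black, move to (3,3). |black|=8 — REVISIT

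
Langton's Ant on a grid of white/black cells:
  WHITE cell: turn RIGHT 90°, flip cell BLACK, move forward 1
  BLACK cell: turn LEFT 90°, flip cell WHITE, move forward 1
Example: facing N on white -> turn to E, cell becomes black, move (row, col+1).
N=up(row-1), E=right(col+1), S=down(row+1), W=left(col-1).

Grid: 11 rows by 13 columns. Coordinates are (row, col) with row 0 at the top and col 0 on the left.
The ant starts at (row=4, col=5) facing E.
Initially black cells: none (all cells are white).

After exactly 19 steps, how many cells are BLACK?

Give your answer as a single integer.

Step 1: on WHITE (4,5): turn R to S, flip to black, move to (5,5). |black|=1
Step 2: on WHITE (5,5): turn R to W, flip to black, move to (5,4). |black|=2
Step 3: on WHITE (5,4): turn R to N, flip to black, move to (4,4). |black|=3
Step 4: on WHITE (4,4): turn R to E, flip to black, move to (4,5). |black|=4
Step 5: on BLACK (4,5): turn L to N, flip to white, move to (3,5). |black|=3
Step 6: on WHITE (3,5): turn R to E, flip to black, move to (3,6). |black|=4
Step 7: on WHITE (3,6): turn R to S, flip to black, move to (4,6). |black|=5
Step 8: on WHITE (4,6): turn R to W, flip to black, move to (4,5). |black|=6
Step 9: on WHITE (4,5): turn R to N, flip to black, move to (3,5). |black|=7
Step 10: on BLACK (3,5): turn L to W, flip to white, move to (3,4). |black|=6
Step 11: on WHITE (3,4): turn R to N, flip to black, move to (2,4). |black|=7
Step 12: on WHITE (2,4): turn R to E, flip to black, move to (2,5). |black|=8
Step 13: on WHITE (2,5): turn R to S, flip to black, move to (3,5). |black|=9
Step 14: on WHITE (3,5): turn R to W, flip to black, move to (3,4). |black|=10
Step 15: on BLACK (3,4): turn L to S, flip to white, move to (4,4). |black|=9
Step 16: on BLACK (4,4): turn L to E, flip to white, move to (4,5). |black|=8
Step 17: on BLACK (4,5): turn L to N, flip to white, move to (3,5). |black|=7
Step 18: on BLACK (3,5): turn L to W, flip to white, move to (3,4). |black|=6
Step 19: on WHITE (3,4): turn R to N, flip to black, move to (2,4). |black|=7

Answer: 7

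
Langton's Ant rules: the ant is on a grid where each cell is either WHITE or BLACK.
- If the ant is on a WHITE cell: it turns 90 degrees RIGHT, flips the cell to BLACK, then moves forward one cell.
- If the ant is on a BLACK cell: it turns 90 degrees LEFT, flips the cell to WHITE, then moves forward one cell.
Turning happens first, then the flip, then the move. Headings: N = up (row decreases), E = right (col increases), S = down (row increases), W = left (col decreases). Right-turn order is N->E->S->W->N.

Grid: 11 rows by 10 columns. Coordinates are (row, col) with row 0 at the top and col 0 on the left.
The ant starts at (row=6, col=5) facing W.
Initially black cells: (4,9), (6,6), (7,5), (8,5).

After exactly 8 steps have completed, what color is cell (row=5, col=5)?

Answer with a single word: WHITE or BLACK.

Answer: BLACK

Derivation:
Step 1: on WHITE (6,5): turn R to N, flip to black, move to (5,5). |black|=5
Step 2: on WHITE (5,5): turn R to E, flip to black, move to (5,6). |black|=6
Step 3: on WHITE (5,6): turn R to S, flip to black, move to (6,6). |black|=7
Step 4: on BLACK (6,6): turn L to E, flip to white, move to (6,7). |black|=6
Step 5: on WHITE (6,7): turn R to S, flip to black, move to (7,7). |black|=7
Step 6: on WHITE (7,7): turn R to W, flip to black, move to (7,6). |black|=8
Step 7: on WHITE (7,6): turn R to N, flip to black, move to (6,6). |black|=9
Step 8: on WHITE (6,6): turn R to E, flip to black, move to (6,7). |black|=10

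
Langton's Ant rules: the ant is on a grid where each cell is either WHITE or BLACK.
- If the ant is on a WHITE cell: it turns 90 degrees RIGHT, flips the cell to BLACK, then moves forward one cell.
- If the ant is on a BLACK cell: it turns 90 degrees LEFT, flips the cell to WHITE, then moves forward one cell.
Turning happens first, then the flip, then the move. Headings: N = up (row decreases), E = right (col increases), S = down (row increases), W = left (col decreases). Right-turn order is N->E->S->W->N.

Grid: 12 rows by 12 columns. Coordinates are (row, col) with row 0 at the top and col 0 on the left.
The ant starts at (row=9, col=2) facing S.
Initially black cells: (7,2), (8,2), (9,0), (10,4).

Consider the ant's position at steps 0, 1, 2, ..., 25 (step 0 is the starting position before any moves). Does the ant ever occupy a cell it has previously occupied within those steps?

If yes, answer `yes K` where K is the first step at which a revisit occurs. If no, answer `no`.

Step 1: on WHITE (9,2): turn R to W, flip to black, move to (9,1). |black|=5 — new cell
Step 2: on WHITE (9,1): turn R to N, flip to black, move to (8,1). |black|=6 — new cell
Step 3: on WHITE (8,1): turn R to E, flip to black, move to (8,2). |black|=7 — new cell
Step 4: on BLACK (8,2): turn L to N, flip to white, move to (7,2). |black|=6 — new cell
Step 5: on BLACK (7,2): turn L to W, flip to white, move to (7,1). |black|=5 — new cell
Step 6: on WHITE (7,1): turn R to N, flip to black, move to (6,1). |black|=6 — new cell
Step 7: on WHITE (6,1): turn R to E, flip to black, move to (6,2). |black|=7 — new cell
Step 8: on WHITE (6,2): turn R to S, flip to black, move to (7,2). |black|=8 — REVISIT

Answer: yes 8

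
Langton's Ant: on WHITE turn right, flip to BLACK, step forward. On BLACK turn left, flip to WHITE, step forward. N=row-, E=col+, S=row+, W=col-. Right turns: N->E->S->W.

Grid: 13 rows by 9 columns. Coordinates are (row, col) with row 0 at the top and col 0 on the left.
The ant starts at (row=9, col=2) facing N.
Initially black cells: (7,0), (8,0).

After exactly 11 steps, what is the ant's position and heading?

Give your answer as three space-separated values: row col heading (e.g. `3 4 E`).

Answer: 10 0 W

Derivation:
Step 1: on WHITE (9,2): turn R to E, flip to black, move to (9,3). |black|=3
Step 2: on WHITE (9,3): turn R to S, flip to black, move to (10,3). |black|=4
Step 3: on WHITE (10,3): turn R to W, flip to black, move to (10,2). |black|=5
Step 4: on WHITE (10,2): turn R to N, flip to black, move to (9,2). |black|=6
Step 5: on BLACK (9,2): turn L to W, flip to white, move to (9,1). |black|=5
Step 6: on WHITE (9,1): turn R to N, flip to black, move to (8,1). |black|=6
Step 7: on WHITE (8,1): turn R to E, flip to black, move to (8,2). |black|=7
Step 8: on WHITE (8,2): turn R to S, flip to black, move to (9,2). |black|=8
Step 9: on WHITE (9,2): turn R to W, flip to black, move to (9,1). |black|=9
Step 10: on BLACK (9,1): turn L to S, flip to white, move to (10,1). |black|=8
Step 11: on WHITE (10,1): turn R to W, flip to black, move to (10,0). |black|=9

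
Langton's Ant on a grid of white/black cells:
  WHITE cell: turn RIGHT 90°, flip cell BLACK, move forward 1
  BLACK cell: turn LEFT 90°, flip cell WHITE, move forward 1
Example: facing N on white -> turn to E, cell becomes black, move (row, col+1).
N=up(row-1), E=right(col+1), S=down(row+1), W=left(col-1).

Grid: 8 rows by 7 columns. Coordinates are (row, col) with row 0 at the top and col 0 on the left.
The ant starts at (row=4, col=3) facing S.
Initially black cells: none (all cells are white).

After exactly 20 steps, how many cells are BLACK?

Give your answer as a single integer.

Answer: 6

Derivation:
Step 1: on WHITE (4,3): turn R to W, flip to black, move to (4,2). |black|=1
Step 2: on WHITE (4,2): turn R to N, flip to black, move to (3,2). |black|=2
Step 3: on WHITE (3,2): turn R to E, flip to black, move to (3,3). |black|=3
Step 4: on WHITE (3,3): turn R to S, flip to black, move to (4,3). |black|=4
Step 5: on BLACK (4,3): turn L to E, flip to white, move to (4,4). |black|=3
Step 6: on WHITE (4,4): turn R to S, flip to black, move to (5,4). |black|=4
Step 7: on WHITE (5,4): turn R to W, flip to black, move to (5,3). |black|=5
Step 8: on WHITE (5,3): turn R to N, flip to black, move to (4,3). |black|=6
Step 9: on WHITE (4,3): turn R to E, flip to black, move to (4,4). |black|=7
Step 10: on BLACK (4,4): turn L to N, flip to white, move to (3,4). |black|=6
Step 11: on WHITE (3,4): turn R to E, flip to black, move to (3,5). |black|=7
Step 12: on WHITE (3,5): turn R to S, flip to black, move to (4,5). |black|=8
Step 13: on WHITE (4,5): turn R to W, flip to black, move to (4,4). |black|=9
Step 14: on WHITE (4,4): turn R to N, flip to black, move to (3,4). |black|=10
Step 15: on BLACK (3,4): turn L to W, flip to white, move to (3,3). |black|=9
Step 16: on BLACK (3,3): turn L to S, flip to white, move to (4,3). |black|=8
Step 17: on BLACK (4,3): turn L to E, flip to white, move to (4,4). |black|=7
Step 18: on BLACK (4,4): turn L to N, flip to white, move to (3,4). |black|=6
Step 19: on WHITE (3,4): turn R to E, flip to black, move to (3,5). |black|=7
Step 20: on BLACK (3,5): turn L to N, flip to white, move to (2,5). |black|=6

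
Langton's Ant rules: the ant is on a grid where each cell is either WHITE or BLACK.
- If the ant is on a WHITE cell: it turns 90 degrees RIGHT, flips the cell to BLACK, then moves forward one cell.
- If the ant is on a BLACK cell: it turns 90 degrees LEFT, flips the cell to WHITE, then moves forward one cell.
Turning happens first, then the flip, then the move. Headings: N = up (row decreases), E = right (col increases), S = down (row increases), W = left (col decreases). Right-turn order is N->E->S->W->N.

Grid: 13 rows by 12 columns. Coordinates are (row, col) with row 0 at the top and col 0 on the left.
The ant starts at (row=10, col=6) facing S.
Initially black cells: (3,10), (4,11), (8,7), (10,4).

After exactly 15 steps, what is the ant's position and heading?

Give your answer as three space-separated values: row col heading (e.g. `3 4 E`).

Step 1: on WHITE (10,6): turn R to W, flip to black, move to (10,5). |black|=5
Step 2: on WHITE (10,5): turn R to N, flip to black, move to (9,5). |black|=6
Step 3: on WHITE (9,5): turn R to E, flip to black, move to (9,6). |black|=7
Step 4: on WHITE (9,6): turn R to S, flip to black, move to (10,6). |black|=8
Step 5: on BLACK (10,6): turn L to E, flip to white, move to (10,7). |black|=7
Step 6: on WHITE (10,7): turn R to S, flip to black, move to (11,7). |black|=8
Step 7: on WHITE (11,7): turn R to W, flip to black, move to (11,6). |black|=9
Step 8: on WHITE (11,6): turn R to N, flip to black, move to (10,6). |black|=10
Step 9: on WHITE (10,6): turn R to E, flip to black, move to (10,7). |black|=11
Step 10: on BLACK (10,7): turn L to N, flip to white, move to (9,7). |black|=10
Step 11: on WHITE (9,7): turn R to E, flip to black, move to (9,8). |black|=11
Step 12: on WHITE (9,8): turn R to S, flip to black, move to (10,8). |black|=12
Step 13: on WHITE (10,8): turn R to W, flip to black, move to (10,7). |black|=13
Step 14: on WHITE (10,7): turn R to N, flip to black, move to (9,7). |black|=14
Step 15: on BLACK (9,7): turn L to W, flip to white, move to (9,6). |black|=13

Answer: 9 6 W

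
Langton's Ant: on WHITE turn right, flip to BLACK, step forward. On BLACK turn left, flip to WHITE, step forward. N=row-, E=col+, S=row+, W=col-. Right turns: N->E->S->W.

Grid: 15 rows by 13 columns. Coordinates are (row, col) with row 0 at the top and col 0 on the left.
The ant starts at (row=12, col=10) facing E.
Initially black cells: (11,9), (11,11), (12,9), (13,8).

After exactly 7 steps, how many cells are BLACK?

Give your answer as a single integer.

Step 1: on WHITE (12,10): turn R to S, flip to black, move to (13,10). |black|=5
Step 2: on WHITE (13,10): turn R to W, flip to black, move to (13,9). |black|=6
Step 3: on WHITE (13,9): turn R to N, flip to black, move to (12,9). |black|=7
Step 4: on BLACK (12,9): turn L to W, flip to white, move to (12,8). |black|=6
Step 5: on WHITE (12,8): turn R to N, flip to black, move to (11,8). |black|=7
Step 6: on WHITE (11,8): turn R to E, flip to black, move to (11,9). |black|=8
Step 7: on BLACK (11,9): turn L to N, flip to white, move to (10,9). |black|=7

Answer: 7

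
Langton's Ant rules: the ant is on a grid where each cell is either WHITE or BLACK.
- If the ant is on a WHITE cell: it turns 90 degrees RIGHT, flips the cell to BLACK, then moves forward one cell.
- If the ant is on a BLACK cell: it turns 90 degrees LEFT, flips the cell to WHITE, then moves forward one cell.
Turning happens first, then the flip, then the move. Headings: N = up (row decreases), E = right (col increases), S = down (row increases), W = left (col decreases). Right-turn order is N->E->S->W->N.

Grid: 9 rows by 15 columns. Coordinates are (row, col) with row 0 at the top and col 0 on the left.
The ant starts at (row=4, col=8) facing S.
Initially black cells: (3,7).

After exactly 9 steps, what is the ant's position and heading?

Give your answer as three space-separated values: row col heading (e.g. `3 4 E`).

Step 1: on WHITE (4,8): turn R to W, flip to black, move to (4,7). |black|=2
Step 2: on WHITE (4,7): turn R to N, flip to black, move to (3,7). |black|=3
Step 3: on BLACK (3,7): turn L to W, flip to white, move to (3,6). |black|=2
Step 4: on WHITE (3,6): turn R to N, flip to black, move to (2,6). |black|=3
Step 5: on WHITE (2,6): turn R to E, flip to black, move to (2,7). |black|=4
Step 6: on WHITE (2,7): turn R to S, flip to black, move to (3,7). |black|=5
Step 7: on WHITE (3,7): turn R to W, flip to black, move to (3,6). |black|=6
Step 8: on BLACK (3,6): turn L to S, flip to white, move to (4,6). |black|=5
Step 9: on WHITE (4,6): turn R to W, flip to black, move to (4,5). |black|=6

Answer: 4 5 W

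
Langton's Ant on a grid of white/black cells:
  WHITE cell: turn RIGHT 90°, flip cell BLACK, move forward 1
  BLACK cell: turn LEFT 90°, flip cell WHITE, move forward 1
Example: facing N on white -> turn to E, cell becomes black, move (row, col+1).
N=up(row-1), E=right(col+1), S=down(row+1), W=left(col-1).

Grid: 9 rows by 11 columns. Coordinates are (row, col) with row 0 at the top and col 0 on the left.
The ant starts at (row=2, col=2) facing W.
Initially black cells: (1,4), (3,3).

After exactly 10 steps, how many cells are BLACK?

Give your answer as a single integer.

Answer: 8

Derivation:
Step 1: on WHITE (2,2): turn R to N, flip to black, move to (1,2). |black|=3
Step 2: on WHITE (1,2): turn R to E, flip to black, move to (1,3). |black|=4
Step 3: on WHITE (1,3): turn R to S, flip to black, move to (2,3). |black|=5
Step 4: on WHITE (2,3): turn R to W, flip to black, move to (2,2). |black|=6
Step 5: on BLACK (2,2): turn L to S, flip to white, move to (3,2). |black|=5
Step 6: on WHITE (3,2): turn R to W, flip to black, move to (3,1). |black|=6
Step 7: on WHITE (3,1): turn R to N, flip to black, move to (2,1). |black|=7
Step 8: on WHITE (2,1): turn R to E, flip to black, move to (2,2). |black|=8
Step 9: on WHITE (2,2): turn R to S, flip to black, move to (3,2). |black|=9
Step 10: on BLACK (3,2): turn L to E, flip to white, move to (3,3). |black|=8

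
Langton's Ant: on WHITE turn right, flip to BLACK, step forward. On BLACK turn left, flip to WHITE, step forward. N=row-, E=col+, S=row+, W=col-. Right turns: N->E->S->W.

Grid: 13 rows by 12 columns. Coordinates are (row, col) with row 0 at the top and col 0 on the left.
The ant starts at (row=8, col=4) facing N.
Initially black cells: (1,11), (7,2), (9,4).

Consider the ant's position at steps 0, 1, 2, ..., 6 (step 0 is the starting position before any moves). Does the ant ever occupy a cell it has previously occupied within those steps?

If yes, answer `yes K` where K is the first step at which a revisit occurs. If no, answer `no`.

Step 1: on WHITE (8,4): turn R to E, flip to black, move to (8,5). |black|=4 — new cell
Step 2: on WHITE (8,5): turn R to S, flip to black, move to (9,5). |black|=5 — new cell
Step 3: on WHITE (9,5): turn R to W, flip to black, move to (9,4). |black|=6 — new cell
Step 4: on BLACK (9,4): turn L to S, flip to white, move to (10,4). |black|=5 — new cell
Step 5: on WHITE (10,4): turn R to W, flip to black, move to (10,3). |black|=6 — new cell
Step 6: on WHITE (10,3): turn R to N, flip to black, move to (9,3). |black|=7 — new cell
No revisit within 6 steps.

Answer: no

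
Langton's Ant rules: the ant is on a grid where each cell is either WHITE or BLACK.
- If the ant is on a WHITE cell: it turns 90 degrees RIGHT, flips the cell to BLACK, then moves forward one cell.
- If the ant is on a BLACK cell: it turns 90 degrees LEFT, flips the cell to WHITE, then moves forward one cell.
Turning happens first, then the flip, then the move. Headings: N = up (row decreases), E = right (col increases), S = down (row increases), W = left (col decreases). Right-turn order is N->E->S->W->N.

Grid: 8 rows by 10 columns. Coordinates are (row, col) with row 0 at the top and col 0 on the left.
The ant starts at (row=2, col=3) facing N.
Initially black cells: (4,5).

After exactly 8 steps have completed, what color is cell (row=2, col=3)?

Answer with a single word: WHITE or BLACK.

Answer: WHITE

Derivation:
Step 1: on WHITE (2,3): turn R to E, flip to black, move to (2,4). |black|=2
Step 2: on WHITE (2,4): turn R to S, flip to black, move to (3,4). |black|=3
Step 3: on WHITE (3,4): turn R to W, flip to black, move to (3,3). |black|=4
Step 4: on WHITE (3,3): turn R to N, flip to black, move to (2,3). |black|=5
Step 5: on BLACK (2,3): turn L to W, flip to white, move to (2,2). |black|=4
Step 6: on WHITE (2,2): turn R to N, flip to black, move to (1,2). |black|=5
Step 7: on WHITE (1,2): turn R to E, flip to black, move to (1,3). |black|=6
Step 8: on WHITE (1,3): turn R to S, flip to black, move to (2,3). |black|=7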